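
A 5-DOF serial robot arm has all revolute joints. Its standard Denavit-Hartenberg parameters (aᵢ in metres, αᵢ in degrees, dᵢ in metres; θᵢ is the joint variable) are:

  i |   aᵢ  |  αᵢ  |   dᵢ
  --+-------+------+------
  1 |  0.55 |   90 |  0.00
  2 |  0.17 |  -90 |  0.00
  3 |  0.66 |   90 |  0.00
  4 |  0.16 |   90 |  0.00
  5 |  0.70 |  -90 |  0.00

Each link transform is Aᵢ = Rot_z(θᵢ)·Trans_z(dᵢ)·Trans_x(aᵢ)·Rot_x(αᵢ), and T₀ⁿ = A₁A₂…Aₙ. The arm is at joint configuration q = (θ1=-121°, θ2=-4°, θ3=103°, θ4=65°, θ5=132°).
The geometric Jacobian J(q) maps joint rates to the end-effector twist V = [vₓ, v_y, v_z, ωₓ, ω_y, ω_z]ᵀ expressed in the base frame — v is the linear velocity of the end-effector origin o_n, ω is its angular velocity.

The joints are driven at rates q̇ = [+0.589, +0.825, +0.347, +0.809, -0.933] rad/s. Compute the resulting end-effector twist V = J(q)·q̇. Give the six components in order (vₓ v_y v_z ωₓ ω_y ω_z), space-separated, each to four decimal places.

1.0975 -0.6844 0.7689 -1.7868 -0.1255 1.2602

o_n = [-0.0171, -1.2577, -0.3177]
J₁: ẑ×o_n = [1.2577, -0.0171, 0.0000], ω = ẑ
J2: z=[-0.8572, 0.5150, 0.0000] o=[-0.2833, -0.4714, 0.0000] → [-0.1636, -0.2723, 0.5369, -0.8572, 0.5150, 0.0000]
J3: z=[-0.0359, -0.0598, 0.9976] o=[-0.3706, -0.6168, -0.0119] → [0.6576, 0.3417, 0.0442, -0.0359, -0.0598, 0.9976]
J4: z=[-0.3078, -0.9490, -0.0680] o=[0.2569, -0.8211, -0.0015] → [0.2704, -0.0787, -0.1256, -0.3078, -0.9490, -0.0680]
J5: z=[0.8769, -0.2552, -0.4074] o=[0.3160, -0.8507, 0.1442] → [-0.0479, 0.5407, -0.4419, 0.8769, -0.2552, -0.4074]
V = J·q̇ = [1.0975, -0.6844, 0.7689, -1.7868, -0.1255, 1.2602]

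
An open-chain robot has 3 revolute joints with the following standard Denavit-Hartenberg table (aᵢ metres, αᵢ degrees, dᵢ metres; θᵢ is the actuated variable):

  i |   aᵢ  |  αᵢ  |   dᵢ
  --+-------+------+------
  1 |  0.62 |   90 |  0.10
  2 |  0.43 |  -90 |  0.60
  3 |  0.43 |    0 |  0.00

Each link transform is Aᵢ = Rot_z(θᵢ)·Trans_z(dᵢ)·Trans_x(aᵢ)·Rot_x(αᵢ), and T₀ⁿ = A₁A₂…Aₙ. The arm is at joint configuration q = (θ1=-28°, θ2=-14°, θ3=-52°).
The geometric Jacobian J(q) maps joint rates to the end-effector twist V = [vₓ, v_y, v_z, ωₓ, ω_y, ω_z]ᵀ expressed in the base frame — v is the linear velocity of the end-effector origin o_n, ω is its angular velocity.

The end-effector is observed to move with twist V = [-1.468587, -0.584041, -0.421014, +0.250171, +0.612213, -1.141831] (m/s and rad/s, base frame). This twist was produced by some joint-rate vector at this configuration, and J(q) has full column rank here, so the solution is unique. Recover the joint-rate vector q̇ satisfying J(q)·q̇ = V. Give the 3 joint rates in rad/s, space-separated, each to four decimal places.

o_n = [0.7019, -1.4365, -0.0681]
J₁: ẑ×o_n = [1.4365, 0.7019, -0.0000], ω = ẑ
J2: z=[-0.4695, -0.8829, 0.0000] o=[0.5474, -0.2911, 0.1000] → [0.1484, -0.0789, 0.6741, -0.4695, -0.8829, 0.0000]
J3: z=[0.2136, -0.1136, 0.9703] o=[0.6341, -1.0167, -0.0040] → [0.4146, 0.0794, -0.0820, 0.2136, -0.1136, 0.9703]
q̇ = J⁺·V = [-0.8750, -0.6580, -0.2750]

-0.8750 -0.6580 -0.2750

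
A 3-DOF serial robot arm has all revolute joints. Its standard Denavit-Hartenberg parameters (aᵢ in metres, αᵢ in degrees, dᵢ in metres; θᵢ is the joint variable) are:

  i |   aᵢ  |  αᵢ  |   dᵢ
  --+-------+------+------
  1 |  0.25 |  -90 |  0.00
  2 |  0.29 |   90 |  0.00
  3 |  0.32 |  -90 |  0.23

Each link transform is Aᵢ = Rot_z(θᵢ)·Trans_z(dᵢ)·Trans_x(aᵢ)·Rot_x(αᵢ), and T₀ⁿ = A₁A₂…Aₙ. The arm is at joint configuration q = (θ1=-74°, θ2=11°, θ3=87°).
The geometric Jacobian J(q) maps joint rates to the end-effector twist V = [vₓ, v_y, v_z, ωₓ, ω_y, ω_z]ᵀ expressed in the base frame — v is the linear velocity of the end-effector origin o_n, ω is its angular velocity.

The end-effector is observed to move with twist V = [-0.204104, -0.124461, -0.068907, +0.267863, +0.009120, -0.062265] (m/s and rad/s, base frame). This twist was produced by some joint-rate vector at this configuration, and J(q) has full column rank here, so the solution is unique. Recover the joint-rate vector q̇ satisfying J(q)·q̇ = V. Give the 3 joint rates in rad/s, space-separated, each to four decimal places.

o_n = [0.4712, -0.4839, 0.1672]
J₁: ẑ×o_n = [0.4839, 0.4712, -0.0000], ω = ẑ
J2: z=[0.9613, 0.2756, 0.0000] o=[0.0689, -0.2403, 0.0000] → [0.0461, -0.1608, -0.3450, 0.9613, 0.2756, 0.0000]
J3: z=[0.0526, -0.1834, 0.9816] o=[0.1474, -0.5140, -0.0553] → [-0.0704, 0.3062, 0.0610, 0.0526, -0.1834, 0.9816]
q̇ = J⁺·V = [-0.3970, 0.2600, 0.3410]

-0.3970 0.2600 0.3410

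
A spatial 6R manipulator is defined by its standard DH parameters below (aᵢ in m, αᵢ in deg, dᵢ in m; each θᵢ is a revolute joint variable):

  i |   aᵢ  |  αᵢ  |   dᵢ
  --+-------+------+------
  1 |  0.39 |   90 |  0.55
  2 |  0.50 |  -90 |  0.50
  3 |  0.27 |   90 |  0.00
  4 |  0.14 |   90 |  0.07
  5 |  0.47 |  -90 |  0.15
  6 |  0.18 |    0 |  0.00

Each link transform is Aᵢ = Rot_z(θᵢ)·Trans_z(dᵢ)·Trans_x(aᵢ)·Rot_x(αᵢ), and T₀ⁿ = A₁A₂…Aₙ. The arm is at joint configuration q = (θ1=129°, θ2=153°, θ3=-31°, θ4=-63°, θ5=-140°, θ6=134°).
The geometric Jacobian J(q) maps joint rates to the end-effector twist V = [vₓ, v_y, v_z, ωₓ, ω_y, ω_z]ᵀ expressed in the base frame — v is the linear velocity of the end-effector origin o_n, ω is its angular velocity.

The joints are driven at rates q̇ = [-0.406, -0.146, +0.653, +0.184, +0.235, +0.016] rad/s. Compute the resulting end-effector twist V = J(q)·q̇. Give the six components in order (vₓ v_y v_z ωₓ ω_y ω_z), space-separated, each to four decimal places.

-0.1764 -0.3232 0.1664 -0.0755 -0.0723 -1.0044

o_n = [0.5673, 0.0472, 0.7981]
J₁: ẑ×o_n = [-0.0472, 0.5673, 0.0000], ω = ẑ
J2: z=[0.7771, 0.6293, 0.0000] o=[-0.2454, 0.3031, 0.5500] → [0.1562, -0.1928, -0.7103, 0.7771, 0.6293, 0.0000]
J3: z=[0.2857, -0.3528, -0.8910] o=[0.4235, 0.2715, 0.7770] → [-0.2074, -0.1341, -0.0134, 0.2857, -0.3528, -0.8910]
J4: z=[0.3773, 0.8961, -0.2338] o=[0.6613, 0.1988, 0.8821] → [-0.1107, 0.0537, 0.0271, 0.3773, 0.8961, -0.2338]
J5: z=[-0.9146, 0.4002, 0.0578] o=[0.7081, 0.2884, 1.0016] → [-0.0675, -0.1942, 0.2770, -0.9146, 0.4002, 0.0578]
J6: z=[-0.1956, -0.5630, 0.8030] o=[0.4046, 0.0086, 0.7314] → [-0.0685, 0.1437, 0.0840, -0.1956, -0.5630, 0.8030]
V = J·q̇ = [-0.1764, -0.3232, 0.1664, -0.0755, -0.0723, -1.0044]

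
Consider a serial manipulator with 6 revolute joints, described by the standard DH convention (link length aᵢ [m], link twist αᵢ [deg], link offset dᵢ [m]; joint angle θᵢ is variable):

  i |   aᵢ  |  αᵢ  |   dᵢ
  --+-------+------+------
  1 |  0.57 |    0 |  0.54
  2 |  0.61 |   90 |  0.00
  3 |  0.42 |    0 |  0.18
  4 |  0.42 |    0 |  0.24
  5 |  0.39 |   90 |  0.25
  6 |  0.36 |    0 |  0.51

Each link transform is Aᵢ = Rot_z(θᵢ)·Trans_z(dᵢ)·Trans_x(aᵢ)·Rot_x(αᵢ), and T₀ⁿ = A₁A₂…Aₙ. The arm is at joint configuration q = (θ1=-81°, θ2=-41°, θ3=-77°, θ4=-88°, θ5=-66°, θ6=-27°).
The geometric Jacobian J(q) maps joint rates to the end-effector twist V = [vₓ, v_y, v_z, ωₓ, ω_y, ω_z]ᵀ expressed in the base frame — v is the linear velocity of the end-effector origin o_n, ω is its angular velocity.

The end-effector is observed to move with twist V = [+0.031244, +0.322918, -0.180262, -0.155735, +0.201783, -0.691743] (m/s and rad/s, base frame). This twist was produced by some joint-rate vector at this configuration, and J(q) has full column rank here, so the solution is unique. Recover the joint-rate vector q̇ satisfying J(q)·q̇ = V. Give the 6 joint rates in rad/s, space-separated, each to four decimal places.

-0.0640 -0.5560 0.3580 0.1040 -0.2230 -0.1140

o_n = [-0.4718, -0.5047, 0.8954]
J₁: ẑ×o_n = [0.5047, -0.4718, 0.0000], ω = ẑ
J2: z=[0.0000, 0.0000, 1.0000] o=[0.0892, -0.5630, 0.5400] → [-0.0583, -0.5609, 0.0000, 0.0000, 0.0000, 1.0000]
J3: z=[-0.8480, 0.5299, 0.0000] o=[-0.2341, -1.0803, 0.5400] → [0.1883, 0.3014, -0.3622, -0.8480, 0.5299, 0.0000]
J4: z=[-0.8480, 0.5299, 0.0000] o=[-0.4368, -1.0650, 0.1308] → [0.4052, 0.6484, -0.4566, -0.8480, 0.5299, 0.0000]
J5: z=[-0.8480, 0.5299, 0.0000] o=[-0.4253, -0.5938, 0.0221] → [0.4628, 0.7406, -0.0510, -0.8480, 0.5299, 0.0000]
J6: z=[-0.4118, -0.6591, 0.6293] o=[-0.5073, -0.2532, 0.3251] → [-0.2175, 0.2572, 0.1270, -0.4118, -0.6591, 0.6293]
q̇ = J⁺·V = [-0.0640, -0.5560, 0.3580, 0.1040, -0.2230, -0.1140]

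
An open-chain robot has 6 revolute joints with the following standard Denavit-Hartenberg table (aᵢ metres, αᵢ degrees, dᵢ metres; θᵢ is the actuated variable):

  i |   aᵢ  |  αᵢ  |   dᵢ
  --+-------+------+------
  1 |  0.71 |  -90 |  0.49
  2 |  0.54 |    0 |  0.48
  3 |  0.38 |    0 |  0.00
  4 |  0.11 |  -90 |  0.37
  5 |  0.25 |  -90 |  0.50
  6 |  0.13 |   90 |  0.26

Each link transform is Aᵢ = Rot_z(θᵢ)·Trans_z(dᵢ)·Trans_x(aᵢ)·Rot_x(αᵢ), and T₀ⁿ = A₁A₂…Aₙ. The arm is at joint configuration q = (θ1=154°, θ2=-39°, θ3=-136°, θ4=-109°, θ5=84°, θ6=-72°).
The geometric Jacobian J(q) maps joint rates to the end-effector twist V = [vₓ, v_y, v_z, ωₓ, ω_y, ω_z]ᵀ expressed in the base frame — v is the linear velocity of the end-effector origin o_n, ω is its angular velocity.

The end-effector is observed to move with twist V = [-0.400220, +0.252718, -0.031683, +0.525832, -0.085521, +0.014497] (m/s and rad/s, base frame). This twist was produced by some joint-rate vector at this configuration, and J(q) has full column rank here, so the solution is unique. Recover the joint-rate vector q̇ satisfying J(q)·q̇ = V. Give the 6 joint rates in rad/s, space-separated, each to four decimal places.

o_n = [-0.3397, -0.4287, 0.8268]
J₁: ẑ×o_n = [0.4287, -0.3397, 0.0000], ω = ẑ
J2: z=[-0.4384, -0.8988, 0.0000] o=[-0.6381, 0.3112, 0.4900] → [-0.3027, 0.1476, 0.5926, -0.4384, -0.8988, 0.0000]
J3: z=[-0.4384, -0.8988, 0.0000] o=[-1.2257, 0.0638, 0.8298] → [0.0027, -0.0013, 1.0123, -0.4384, -0.8988, 0.0000]
J4: z=[-0.4384, -0.8988, 0.0000] o=[-0.8855, -0.1022, 0.8630] → [0.0325, -0.0158, 0.6337, -0.4384, -0.8988, 0.0000]
J5: z=[0.8721, -0.4253, -0.2419] o=[-1.0716, -0.4230, 0.7562] → [-0.0314, -0.2386, 0.3064, 0.8721, -0.4253, -0.2419]
J6: z=[0.2621, -0.0115, 0.9650] o=[-0.5323, -0.4095, 0.6099] → [0.0161, 0.1290, -0.0028, 0.2621, -0.0115, 0.9650]
q̇ = J⁺·V = [-0.5020, 0.5540, -0.1710, -0.4710, 0.3700, 0.6280]

-0.5020 0.5540 -0.1710 -0.4710 0.3700 0.6280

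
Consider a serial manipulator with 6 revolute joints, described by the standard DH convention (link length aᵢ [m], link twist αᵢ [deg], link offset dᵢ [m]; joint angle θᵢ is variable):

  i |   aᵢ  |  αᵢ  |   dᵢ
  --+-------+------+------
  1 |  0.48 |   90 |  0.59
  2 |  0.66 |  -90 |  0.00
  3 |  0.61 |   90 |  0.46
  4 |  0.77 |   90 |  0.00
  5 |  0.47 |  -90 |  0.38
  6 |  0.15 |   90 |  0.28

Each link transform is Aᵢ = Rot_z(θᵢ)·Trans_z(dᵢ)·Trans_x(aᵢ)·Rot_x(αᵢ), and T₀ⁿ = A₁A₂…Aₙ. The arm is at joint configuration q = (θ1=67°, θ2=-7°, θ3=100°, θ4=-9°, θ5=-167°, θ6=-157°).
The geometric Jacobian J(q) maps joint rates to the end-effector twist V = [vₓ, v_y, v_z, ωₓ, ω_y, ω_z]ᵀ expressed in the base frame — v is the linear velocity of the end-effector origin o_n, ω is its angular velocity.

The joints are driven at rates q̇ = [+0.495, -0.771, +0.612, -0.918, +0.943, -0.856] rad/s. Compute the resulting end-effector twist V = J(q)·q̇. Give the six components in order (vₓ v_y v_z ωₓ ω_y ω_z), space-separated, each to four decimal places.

-0.4104 -1.3225 -0.3394 -0.4132 0.1112 0.2108

o_n = [-0.6536, 0.9389, 0.5208]
J₁: ẑ×o_n = [-0.9389, -0.6536, 0.0000], ω = ẑ
J2: z=[0.9205, -0.3907, 0.0000] o=[0.1876, 0.4418, 0.5900] → [0.0270, 0.0637, 0.1289, 0.9205, -0.3907, 0.0000]
J3: z=[0.0476, 0.1122, 0.9925] o=[0.4435, 1.0448, 0.5096] → [0.1064, -1.0894, 0.1180, 0.0476, 0.1122, 0.9925]
J4: z=[0.2221, 0.9676, -0.1200] o=[-0.1286, 1.2344, 0.9790] → [-0.4788, 0.1648, 0.4423, 0.2221, 0.9676, -0.1200]
J5: z=[0.1053, -0.1462, -0.9836] o=[-0.8750, 1.3929, 0.8756] → [-0.3947, -0.1805, -0.0154, 0.1053, -0.1462, -0.9836]
J6: z=[-0.4344, -0.8965, 0.0867] o=[-0.4146, 1.1408, 0.5760] → [0.0670, -0.0447, -0.1266, -0.4344, -0.8965, 0.0867]
V = J·q̇ = [-0.4104, -1.3225, -0.3394, -0.4132, 0.1112, 0.2108]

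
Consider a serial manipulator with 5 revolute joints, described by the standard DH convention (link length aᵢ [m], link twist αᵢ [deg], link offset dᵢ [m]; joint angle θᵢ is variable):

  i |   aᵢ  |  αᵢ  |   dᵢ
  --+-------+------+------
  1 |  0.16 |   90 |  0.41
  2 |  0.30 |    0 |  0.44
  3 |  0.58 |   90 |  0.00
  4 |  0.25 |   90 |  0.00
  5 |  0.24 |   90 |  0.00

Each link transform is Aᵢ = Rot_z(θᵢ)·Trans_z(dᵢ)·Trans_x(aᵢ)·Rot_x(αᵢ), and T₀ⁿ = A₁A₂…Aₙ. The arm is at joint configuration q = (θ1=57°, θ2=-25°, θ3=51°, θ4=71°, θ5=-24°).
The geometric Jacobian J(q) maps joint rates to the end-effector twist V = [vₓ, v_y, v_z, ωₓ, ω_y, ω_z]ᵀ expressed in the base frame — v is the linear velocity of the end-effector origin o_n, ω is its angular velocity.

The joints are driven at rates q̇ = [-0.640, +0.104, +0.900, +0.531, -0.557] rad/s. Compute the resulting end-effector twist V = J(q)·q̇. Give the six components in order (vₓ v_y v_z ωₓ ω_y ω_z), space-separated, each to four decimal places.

-0.0903 -1.4248 0.6453 0.8631 -0.8473 -1.3481

o_n = [1.3117, 0.3974, 0.6922]
J₁: ẑ×o_n = [-0.3974, 1.3117, 0.0000], ω = ẑ
J2: z=[0.8387, -0.5446, 0.0000] o=[0.0871, 0.1342, 0.4100] → [-0.1537, -0.2367, 0.8877, 0.8387, -0.5446, 0.0000]
J3: z=[0.8387, -0.5446, 0.0000] o=[0.6042, 0.1226, 0.2832] → [-0.2227, -0.3430, 0.6158, 0.8387, -0.5446, 0.0000]
J4: z=[0.2388, 0.3676, -0.8988] o=[0.8882, 0.5598, 0.5375] → [-0.0891, -0.4177, -0.1945, 0.2388, 0.3676, -0.8988]
J5: z=[0.1898, 0.8900, 0.4145] o=[1.1262, 0.4924, 0.5731] → [0.1453, 0.0543, -0.1831, 0.1898, 0.8900, 0.4145]
V = J·q̇ = [-0.0903, -1.4248, 0.6453, 0.8631, -0.8473, -1.3481]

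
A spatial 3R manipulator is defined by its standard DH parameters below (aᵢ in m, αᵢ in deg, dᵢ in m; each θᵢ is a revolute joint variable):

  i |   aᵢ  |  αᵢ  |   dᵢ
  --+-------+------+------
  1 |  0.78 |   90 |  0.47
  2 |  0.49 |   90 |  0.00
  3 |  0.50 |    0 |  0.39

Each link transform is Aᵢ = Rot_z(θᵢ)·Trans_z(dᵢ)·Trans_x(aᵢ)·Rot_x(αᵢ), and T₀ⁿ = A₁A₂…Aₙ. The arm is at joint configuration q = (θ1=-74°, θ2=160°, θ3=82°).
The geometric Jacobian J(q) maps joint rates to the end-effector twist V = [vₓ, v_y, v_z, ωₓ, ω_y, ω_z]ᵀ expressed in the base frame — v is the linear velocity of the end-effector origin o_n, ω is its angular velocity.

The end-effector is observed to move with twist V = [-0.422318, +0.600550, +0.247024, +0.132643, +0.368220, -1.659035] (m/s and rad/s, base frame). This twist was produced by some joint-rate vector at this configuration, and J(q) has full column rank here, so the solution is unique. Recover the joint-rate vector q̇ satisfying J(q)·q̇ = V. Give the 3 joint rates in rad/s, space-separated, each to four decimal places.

o_n = [-0.3691, -0.5090, 1.0279]
J₁: ẑ×o_n = [0.5090, -0.3691, 0.0000], ω = ẑ
J2: z=[-0.9613, -0.2756, 0.0000] o=[0.2150, -0.7498, 0.4700] → [-0.1538, 0.5363, -0.3925, -0.9613, -0.2756, 0.0000]
J3: z=[0.0943, -0.3288, 0.9397] o=[0.0881, -0.3072, 0.6376] → [0.0614, -0.4664, -0.1693, 0.0943, -0.3288, 0.9397]
q̇ = J⁺·V = [-0.7870, -0.2290, -0.9280]

-0.7870 -0.2290 -0.9280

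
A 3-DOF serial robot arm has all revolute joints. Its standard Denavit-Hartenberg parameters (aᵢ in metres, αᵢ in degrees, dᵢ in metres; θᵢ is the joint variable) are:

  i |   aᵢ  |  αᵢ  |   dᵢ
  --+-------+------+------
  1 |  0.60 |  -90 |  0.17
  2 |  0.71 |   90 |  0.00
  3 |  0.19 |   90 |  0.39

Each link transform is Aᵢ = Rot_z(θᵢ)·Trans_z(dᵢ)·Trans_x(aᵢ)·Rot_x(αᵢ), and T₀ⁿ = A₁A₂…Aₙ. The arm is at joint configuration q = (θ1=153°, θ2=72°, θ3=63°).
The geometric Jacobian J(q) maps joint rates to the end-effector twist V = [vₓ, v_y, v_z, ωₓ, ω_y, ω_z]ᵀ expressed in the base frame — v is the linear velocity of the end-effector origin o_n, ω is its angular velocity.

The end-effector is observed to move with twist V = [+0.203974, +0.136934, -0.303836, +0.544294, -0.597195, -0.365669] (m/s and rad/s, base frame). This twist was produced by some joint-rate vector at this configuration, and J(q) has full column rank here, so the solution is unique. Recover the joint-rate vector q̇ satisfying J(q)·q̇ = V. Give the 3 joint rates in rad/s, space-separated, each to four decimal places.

o_n = [-1.1612, 0.4017, -0.4668]
J₁: ẑ×o_n = [-0.4017, -1.1612, 0.0000], ω = ẑ
J2: z=[-0.4540, -0.8910, 0.0000] o=[-0.5346, 0.2724, 0.1700] → [0.5674, -0.2891, -0.6170, -0.4540, -0.8910, 0.0000]
J3: z=[-0.8474, 0.4318, 0.3090] o=[-0.7301, 0.3720, -0.5053] → [0.0075, -0.1006, 0.1610, -0.8474, 0.4318, 0.3090]
q̇ = J⁺·V = [-0.1200, 0.2850, -0.7950]

-0.1200 0.2850 -0.7950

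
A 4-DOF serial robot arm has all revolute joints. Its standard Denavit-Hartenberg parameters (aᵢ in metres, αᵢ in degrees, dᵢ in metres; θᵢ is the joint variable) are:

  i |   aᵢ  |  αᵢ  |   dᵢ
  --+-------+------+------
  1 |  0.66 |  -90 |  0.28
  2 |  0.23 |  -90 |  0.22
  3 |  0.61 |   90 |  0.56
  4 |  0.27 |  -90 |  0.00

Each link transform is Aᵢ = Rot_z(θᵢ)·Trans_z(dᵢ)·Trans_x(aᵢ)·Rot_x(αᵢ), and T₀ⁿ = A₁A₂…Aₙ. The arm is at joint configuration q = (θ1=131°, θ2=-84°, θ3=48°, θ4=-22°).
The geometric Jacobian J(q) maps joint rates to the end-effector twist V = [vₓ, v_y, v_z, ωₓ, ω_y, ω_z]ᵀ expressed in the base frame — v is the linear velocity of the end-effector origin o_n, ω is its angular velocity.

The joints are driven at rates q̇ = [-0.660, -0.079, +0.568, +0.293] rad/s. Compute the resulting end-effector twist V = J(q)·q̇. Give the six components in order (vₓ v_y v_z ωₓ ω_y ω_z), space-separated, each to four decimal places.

1.0577 0.5230 -0.3064 -0.4739 0.3667 -0.5028

o_n = [-0.4711, 1.1812, 1.0333]
J₁: ẑ×o_n = [-1.1812, -0.4711, 0.0000], ω = ẑ
J2: z=[-0.7547, -0.6561, 0.0000] o=[-0.4330, 0.4981, 0.2800] → [-0.4942, 0.5685, -0.5406, -0.7547, -0.6561, 0.0000]
J3: z=[-0.6525, 0.7506, -0.1045] o=[-0.6148, 0.3719, 0.5087] → [0.4783, 0.3272, -0.6359, -0.6525, 0.7506, -0.1045]
J4: z=[-0.5560, -0.3804, 0.7391] o=[-0.6661, 1.1218, 0.8561] → [-0.1113, 0.2426, 0.0411, -0.5560, -0.3804, 0.7391]
V = J·q̇ = [1.0577, 0.5230, -0.3064, -0.4739, 0.3667, -0.5028]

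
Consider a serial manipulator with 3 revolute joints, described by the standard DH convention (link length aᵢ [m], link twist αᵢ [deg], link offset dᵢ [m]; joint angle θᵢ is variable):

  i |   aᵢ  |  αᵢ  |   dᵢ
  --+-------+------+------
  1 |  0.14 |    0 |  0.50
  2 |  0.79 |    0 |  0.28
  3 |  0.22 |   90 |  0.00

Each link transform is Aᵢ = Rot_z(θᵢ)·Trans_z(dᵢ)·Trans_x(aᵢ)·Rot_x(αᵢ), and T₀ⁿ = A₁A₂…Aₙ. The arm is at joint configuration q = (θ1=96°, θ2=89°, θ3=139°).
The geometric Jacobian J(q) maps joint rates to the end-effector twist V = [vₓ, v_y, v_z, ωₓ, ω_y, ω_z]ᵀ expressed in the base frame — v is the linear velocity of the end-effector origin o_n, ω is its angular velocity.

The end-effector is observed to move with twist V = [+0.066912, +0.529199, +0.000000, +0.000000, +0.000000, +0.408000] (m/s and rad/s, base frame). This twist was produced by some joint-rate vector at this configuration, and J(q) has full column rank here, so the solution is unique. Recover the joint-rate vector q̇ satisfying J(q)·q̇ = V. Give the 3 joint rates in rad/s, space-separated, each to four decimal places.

-0.3850 -0.1880 0.9810

o_n = [-0.6236, -0.0589, 0.7800]
J₁: ẑ×o_n = [0.0589, -0.6236, 0.0000], ω = ẑ
J2: z=[0.0000, 0.0000, 1.0000] o=[-0.0146, 0.1392, 0.5000] → [0.1982, -0.6090, 0.0000, 0.0000, 0.0000, 1.0000]
J3: z=[0.0000, 0.0000, 1.0000] o=[-0.8016, 0.0704, 0.7800] → [0.1293, 0.1780, -0.0000, 0.0000, 0.0000, 1.0000]
q̇ = J⁺·V = [-0.3850, -0.1880, 0.9810]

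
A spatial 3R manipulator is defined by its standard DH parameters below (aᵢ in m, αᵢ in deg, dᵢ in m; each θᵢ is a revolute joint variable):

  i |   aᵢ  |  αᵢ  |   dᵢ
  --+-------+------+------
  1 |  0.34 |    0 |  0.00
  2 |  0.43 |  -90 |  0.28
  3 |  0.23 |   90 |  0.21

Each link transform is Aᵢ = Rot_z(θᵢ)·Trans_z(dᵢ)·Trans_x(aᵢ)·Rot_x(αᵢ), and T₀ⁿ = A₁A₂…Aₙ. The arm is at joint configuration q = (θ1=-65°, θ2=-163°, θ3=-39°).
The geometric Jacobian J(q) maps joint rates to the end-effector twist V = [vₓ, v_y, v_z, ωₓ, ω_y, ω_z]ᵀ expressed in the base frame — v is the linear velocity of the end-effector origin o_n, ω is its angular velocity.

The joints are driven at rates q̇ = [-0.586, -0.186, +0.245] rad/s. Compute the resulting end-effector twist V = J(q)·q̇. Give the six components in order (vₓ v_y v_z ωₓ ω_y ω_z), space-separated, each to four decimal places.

0.0365 0.3771 -0.0438 -0.1821 -0.1639 -0.7720

o_n = [-0.4197, 0.0037, 0.4247]
J₁: ẑ×o_n = [-0.0037, -0.4197, 0.0000], ω = ẑ
J2: z=[0.0000, 0.0000, 1.0000] o=[0.1437, -0.3081, 0.0000] → [-0.3119, -0.5634, 0.0000, 0.0000, 0.0000, 1.0000]
J3: z=[-0.7431, -0.6691, 0.0000] o=[-0.1440, 0.0114, 0.2800] → [-0.0969, 0.1076, -0.1787, -0.7431, -0.6691, 0.0000]
V = J·q̇ = [0.0365, 0.3771, -0.0438, -0.1821, -0.1639, -0.7720]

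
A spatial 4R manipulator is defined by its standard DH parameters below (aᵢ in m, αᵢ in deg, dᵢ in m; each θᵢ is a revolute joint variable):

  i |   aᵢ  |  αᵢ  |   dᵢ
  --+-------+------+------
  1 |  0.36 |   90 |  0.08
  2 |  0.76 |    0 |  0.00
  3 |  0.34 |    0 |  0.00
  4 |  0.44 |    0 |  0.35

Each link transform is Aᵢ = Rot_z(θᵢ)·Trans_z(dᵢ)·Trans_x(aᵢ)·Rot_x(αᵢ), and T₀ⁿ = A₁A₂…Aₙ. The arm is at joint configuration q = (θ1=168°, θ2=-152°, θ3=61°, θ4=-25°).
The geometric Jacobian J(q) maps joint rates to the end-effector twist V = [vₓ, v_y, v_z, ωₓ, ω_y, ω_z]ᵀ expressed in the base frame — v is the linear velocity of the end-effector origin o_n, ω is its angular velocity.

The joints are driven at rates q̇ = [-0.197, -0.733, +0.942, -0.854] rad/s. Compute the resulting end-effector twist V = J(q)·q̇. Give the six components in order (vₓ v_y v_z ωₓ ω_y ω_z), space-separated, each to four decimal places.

0.4824 -0.2052 0.6150 -0.1341 -0.6309 -0.1970

o_n = [0.5715, 0.2363, -1.0122]
J₁: ẑ×o_n = [-0.2363, 0.5715, 0.0000], ω = ẑ
J2: z=[0.2079, 0.9781, 0.0000] o=[-0.3521, 0.0748, 0.0800] → [-1.0683, 0.2271, -0.8699, 0.2079, 0.9781, 0.0000]
J3: z=[0.2079, 0.9781, 0.0000] o=[0.3042, -0.0647, -0.2768] → [-0.7193, 0.1529, -0.1988, 0.2079, 0.9781, 0.0000]
J4: z=[0.2079, 0.9781, 0.0000] o=[0.3100, -0.0659, -0.6167] → [-0.3868, 0.0822, -0.1929, 0.2079, 0.9781, 0.0000]
V = J·q̇ = [0.4824, -0.2052, 0.6150, -0.1341, -0.6309, -0.1970]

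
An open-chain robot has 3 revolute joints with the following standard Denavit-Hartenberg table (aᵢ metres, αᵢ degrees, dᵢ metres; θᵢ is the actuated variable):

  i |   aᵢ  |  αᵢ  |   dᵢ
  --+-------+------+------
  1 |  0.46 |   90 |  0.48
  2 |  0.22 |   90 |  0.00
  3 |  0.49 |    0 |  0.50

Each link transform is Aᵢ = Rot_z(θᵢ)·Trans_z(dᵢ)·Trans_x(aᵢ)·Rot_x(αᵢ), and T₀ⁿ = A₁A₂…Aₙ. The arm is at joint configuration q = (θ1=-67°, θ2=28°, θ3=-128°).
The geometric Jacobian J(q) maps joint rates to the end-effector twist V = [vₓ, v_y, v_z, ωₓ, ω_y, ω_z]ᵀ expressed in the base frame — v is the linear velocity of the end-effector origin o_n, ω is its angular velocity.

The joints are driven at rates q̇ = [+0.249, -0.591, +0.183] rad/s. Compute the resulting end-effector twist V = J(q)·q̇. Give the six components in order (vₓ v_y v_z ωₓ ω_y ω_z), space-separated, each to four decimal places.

o_n = [0.5987, -0.4223, 0.0002]
J₁: ẑ×o_n = [0.4223, 0.5987, -0.0000], ω = ẑ
J2: z=[-0.9205, -0.3907, 0.0000] o=[0.1797, -0.4234, 0.4800] → [0.1875, -0.4417, 0.1626, -0.9205, -0.3907, 0.0000]
J3: z=[0.1834, -0.4322, -0.8829] o=[0.2556, -0.6022, 0.5833] → [0.4109, -0.1960, 0.1813, 0.1834, -0.4322, -0.8829]
V = J·q̇ = [0.0695, 0.3742, -0.0629, 0.5776, 0.1518, 0.0874]

0.0695 0.3742 -0.0629 0.5776 0.1518 0.0874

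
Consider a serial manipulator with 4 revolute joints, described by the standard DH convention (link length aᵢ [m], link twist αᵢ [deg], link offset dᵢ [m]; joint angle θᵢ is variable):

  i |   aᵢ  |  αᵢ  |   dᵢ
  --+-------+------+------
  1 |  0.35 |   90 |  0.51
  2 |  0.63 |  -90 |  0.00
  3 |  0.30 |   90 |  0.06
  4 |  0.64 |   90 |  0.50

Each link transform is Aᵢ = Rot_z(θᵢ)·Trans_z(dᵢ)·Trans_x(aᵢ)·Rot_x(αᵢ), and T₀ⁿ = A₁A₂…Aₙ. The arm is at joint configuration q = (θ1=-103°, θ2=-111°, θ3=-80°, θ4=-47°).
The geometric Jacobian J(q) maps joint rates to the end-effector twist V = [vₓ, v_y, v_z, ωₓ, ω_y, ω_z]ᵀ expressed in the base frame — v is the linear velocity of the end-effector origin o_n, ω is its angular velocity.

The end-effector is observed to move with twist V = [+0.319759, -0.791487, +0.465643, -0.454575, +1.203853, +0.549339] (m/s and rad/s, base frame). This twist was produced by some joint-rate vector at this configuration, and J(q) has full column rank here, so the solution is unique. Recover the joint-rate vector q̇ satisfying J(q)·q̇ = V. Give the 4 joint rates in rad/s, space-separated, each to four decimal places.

0.6320 0.7950 -0.9700 -0.4680

o_n = [-0.7629, 0.3056, 0.4084]
J₁: ẑ×o_n = [-0.3056, -0.7629, 0.0000], ω = ẑ
J2: z=[-0.9744, 0.2250, 0.0000] o=[-0.0787, -0.3410, 0.5100] → [-0.0229, -0.0990, -0.4761, -0.9744, 0.2250, 0.0000]
J3: z=[-0.2100, -0.9097, -0.3584] o=[-0.0279, -0.1210, -0.0782] → [-0.2897, 0.3656, -0.7582, -0.2100, -0.9097, -0.3584]
J4: z=[-0.2486, -0.3048, 0.9194] o=[-0.3242, -0.0910, -0.1483] → [-0.5343, -0.2650, -0.2323, -0.2486, -0.3048, 0.9194]
q̇ = J⁺·V = [0.6320, 0.7950, -0.9700, -0.4680]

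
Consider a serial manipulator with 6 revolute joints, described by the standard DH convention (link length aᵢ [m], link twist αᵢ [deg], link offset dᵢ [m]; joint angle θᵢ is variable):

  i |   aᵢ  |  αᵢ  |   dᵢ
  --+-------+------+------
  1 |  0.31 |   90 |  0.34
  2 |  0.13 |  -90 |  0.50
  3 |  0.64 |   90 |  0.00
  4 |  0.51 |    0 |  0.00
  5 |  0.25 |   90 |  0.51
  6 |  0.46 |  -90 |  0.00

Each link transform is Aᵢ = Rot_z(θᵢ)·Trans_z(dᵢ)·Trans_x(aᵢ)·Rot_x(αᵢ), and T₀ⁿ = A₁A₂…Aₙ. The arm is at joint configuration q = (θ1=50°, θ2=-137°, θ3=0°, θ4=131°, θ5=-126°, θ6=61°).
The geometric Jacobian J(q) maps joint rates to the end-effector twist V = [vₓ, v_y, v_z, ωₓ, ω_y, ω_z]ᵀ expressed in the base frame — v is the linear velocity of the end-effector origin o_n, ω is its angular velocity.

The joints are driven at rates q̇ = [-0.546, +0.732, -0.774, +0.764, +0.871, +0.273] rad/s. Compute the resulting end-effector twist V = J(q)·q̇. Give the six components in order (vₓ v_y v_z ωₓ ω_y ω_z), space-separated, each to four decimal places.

1.1977 0.4505 0.1606 1.3435 -2.0813 0.2027

o_n = [1.0418, -0.9557, -0.5900]
J₁: ẑ×o_n = [0.9557, 1.0418, -0.0000], ω = ẑ
J2: z=[0.7660, -0.6428, 0.0000] o=[0.1993, 0.2375, 0.3400] → [0.5978, 0.7124, -0.3724, 0.7660, -0.6428, 0.0000]
J3: z=[0.4384, 0.5224, -0.7314] o=[0.5212, -0.1568, 0.2513] → [-1.0238, -0.0119, -0.6222, 0.4384, 0.5224, -0.7314]
J4: z=[0.7660, -0.6428, 0.0000] o=[0.2203, -0.5153, -0.1851] → [0.2602, 0.3101, 0.1907, 0.7660, -0.6428, 0.0000]
J5: z=[0.7660, -0.6428, 0.0000] o=[0.5463, -0.1268, -0.2384] → [0.2260, 0.2693, -0.3165, 0.7660, -0.6428, 0.0000]
J6: z=[-0.4777, -0.5693, 0.6691] o=[0.8295, -0.5827, -0.4242] → [0.3439, 0.0629, 0.2990, -0.4777, -0.5693, 0.6691]
V = J·q̇ = [1.1977, 0.4505, 0.1606, 1.3435, -2.0813, 0.2027]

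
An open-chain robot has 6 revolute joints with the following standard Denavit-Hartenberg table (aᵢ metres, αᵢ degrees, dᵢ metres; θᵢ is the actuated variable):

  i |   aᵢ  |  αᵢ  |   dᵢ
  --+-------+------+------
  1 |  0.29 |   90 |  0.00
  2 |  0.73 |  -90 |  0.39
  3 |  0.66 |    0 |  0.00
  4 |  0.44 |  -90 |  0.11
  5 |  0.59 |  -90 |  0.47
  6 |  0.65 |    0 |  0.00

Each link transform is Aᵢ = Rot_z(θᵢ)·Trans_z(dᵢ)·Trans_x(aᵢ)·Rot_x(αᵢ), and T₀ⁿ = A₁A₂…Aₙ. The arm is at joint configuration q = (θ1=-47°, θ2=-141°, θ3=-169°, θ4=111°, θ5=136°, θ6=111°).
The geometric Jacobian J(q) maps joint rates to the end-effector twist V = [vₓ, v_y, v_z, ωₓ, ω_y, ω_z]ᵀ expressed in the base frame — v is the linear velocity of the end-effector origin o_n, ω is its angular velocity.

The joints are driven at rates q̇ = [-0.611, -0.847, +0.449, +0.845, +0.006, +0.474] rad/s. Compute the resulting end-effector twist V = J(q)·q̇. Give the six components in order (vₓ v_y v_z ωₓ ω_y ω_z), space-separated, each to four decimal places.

o_n = [-0.4389, -0.6199, 0.0675]
J₁: ẑ×o_n = [0.6199, -0.4389, 0.0000], ω = ẑ
J2: z=[-0.7314, -0.6820, 0.0000] o=[0.1978, -0.2121, 0.0000] → [-0.0461, 0.0494, -0.1359, -0.7314, -0.6820, 0.0000]
J3: z=[0.4292, -0.4603, -0.7771] o=[-0.4744, -0.0632, -0.4594] → [-0.6752, -0.2537, -0.2226, 0.4292, -0.4603, -0.7771]
J4: z=[0.4292, -0.4603, -0.7771] o=[-0.2231, -0.5173, -0.0517] → [-0.1346, 0.1165, -0.1434, 0.4292, -0.4603, -0.7771]
J5: z=[-0.0619, 0.8434, -0.5337] o=[-0.5723, -0.6899, -0.2839] → [0.3337, -0.0495, -0.1169, -0.0619, 0.8434, -0.5337]
J6: z=[0.9347, -0.1385, -0.3274] o=[-0.3949, 0.0128, -0.0747] → [-0.2268, -0.1185, -0.5975, 0.9347, -0.1385, -0.3274]
V = J·q̇ = [-0.8622, 0.1544, -0.3899, 1.6175, -0.0785, -1.7750]

-0.8622 0.1544 -0.3899 1.6175 -0.0785 -1.7750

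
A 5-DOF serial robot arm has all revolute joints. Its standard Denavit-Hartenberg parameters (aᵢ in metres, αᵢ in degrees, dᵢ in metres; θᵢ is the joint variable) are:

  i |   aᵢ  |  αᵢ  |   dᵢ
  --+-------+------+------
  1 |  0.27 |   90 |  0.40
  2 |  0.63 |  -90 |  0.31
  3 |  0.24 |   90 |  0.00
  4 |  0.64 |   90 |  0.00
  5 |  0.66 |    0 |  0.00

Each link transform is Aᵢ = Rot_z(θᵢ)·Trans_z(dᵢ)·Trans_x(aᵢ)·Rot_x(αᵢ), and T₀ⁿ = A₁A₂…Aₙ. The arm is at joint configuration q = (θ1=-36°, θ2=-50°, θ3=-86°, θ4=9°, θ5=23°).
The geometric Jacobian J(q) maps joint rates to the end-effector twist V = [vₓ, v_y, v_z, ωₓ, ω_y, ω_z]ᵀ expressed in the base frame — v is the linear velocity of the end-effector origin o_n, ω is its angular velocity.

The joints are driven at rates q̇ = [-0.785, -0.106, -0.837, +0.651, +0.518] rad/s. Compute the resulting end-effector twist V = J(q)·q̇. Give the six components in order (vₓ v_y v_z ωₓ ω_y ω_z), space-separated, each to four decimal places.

o_n = [-0.4694, -1.8797, 0.1612]
J₁: ẑ×o_n = [1.8797, -0.4694, 0.0000], ω = ẑ
J2: z=[-0.5878, -0.8090, 0.0000] o=[0.2184, -0.1587, 0.4000] → [0.1932, -0.1403, 0.4551, -0.5878, -0.8090, 0.0000]
J3: z=[0.6197, -0.4503, 0.6428] o=[0.3638, -0.6475, -0.0826] → [0.6822, -0.6867, -1.1388, 0.6197, -0.4503, 0.6428]
J4: z=[-0.5598, 0.3205, 0.7642] o=[0.2318, -0.8475, -0.0954] → [0.8710, -0.3922, 0.8025, -0.5598, 0.3205, 0.7642]
J5: z=[-0.6982, 0.3144, -0.6432] o=[-0.0538, -1.4194, -0.0649] → [-0.2250, 0.4251, 0.4519, -0.6982, 0.3144, -0.6432]
V = J·q̇ = [-1.6165, 0.9230, 1.6614, -1.1825, 0.8341, -1.1587]

-1.6165 0.9230 1.6614 -1.1825 0.8341 -1.1587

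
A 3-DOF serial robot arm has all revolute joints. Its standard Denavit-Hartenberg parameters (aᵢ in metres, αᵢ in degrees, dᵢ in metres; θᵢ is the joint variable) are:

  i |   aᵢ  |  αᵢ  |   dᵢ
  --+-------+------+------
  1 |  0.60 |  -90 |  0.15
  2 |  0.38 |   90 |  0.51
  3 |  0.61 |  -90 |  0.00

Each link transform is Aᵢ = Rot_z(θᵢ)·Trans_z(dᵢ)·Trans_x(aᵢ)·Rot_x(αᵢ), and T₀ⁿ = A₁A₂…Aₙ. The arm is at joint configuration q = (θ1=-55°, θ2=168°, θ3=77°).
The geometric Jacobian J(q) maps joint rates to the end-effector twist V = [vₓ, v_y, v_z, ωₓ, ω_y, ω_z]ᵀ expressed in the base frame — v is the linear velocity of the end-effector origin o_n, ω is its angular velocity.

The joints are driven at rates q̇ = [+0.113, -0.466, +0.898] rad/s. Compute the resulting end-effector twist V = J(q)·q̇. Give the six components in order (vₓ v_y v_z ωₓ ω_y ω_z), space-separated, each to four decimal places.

o_n = [0.9586, 0.5564, 0.0425]
J₁: ẑ×o_n = [-0.5564, 0.9586, 0.0000], ω = ẑ
J2: z=[0.8192, 0.5736, 0.0000] o=[0.3441, -0.4915, 0.1500] → [-0.0617, 0.0881, 0.5059, 0.8192, 0.5736, 0.0000]
J3: z=[0.1193, -0.1703, -0.9781] o=[0.5487, 0.1055, 0.0710] → [0.4459, -0.3975, 0.1236, 0.1193, -0.1703, -0.9781]
V = J·q̇ = [0.3663, -0.2897, -0.1248, -0.2746, -0.4202, -0.7654]

0.3663 -0.2897 -0.1248 -0.2746 -0.4202 -0.7654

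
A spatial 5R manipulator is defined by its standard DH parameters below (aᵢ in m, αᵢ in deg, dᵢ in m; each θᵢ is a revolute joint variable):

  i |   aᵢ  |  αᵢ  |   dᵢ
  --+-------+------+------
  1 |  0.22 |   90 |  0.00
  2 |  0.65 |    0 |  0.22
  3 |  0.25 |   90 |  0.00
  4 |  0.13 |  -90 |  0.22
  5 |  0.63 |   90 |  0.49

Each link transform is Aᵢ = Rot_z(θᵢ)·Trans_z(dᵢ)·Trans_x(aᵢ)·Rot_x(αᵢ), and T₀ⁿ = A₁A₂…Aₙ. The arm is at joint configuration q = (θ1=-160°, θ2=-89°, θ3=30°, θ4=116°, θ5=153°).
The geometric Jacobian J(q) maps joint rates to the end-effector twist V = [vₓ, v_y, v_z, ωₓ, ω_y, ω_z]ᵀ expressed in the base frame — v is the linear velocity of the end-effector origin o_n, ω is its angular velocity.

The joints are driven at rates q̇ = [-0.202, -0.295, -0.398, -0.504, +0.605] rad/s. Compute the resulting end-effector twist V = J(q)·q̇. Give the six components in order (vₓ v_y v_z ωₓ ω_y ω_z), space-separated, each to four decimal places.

o_n = [-0.1391, -0.4577, -0.6148]
J₁: ẑ×o_n = [0.4577, -0.1391, 0.0000], ω = ẑ
J2: z=[-0.3420, 0.9397, 0.0000] o=[-0.2067, -0.0752, 0.0000] → [-0.5777, -0.2103, 0.0672, -0.3420, 0.9397, 0.0000]
J3: z=[-0.3420, 0.9397, 0.0000] o=[-0.2926, 0.1276, -0.6499] → [0.0330, 0.0120, 0.0559, -0.3420, 0.9397, 0.0000]
J4: z=[0.8055, 0.2932, -0.5150] o=[-0.4136, 0.0836, -0.8642] → [-0.2056, -0.3423, -0.5164, 0.8055, 0.2932, -0.5150]
J5: z=[0.5849, -0.2536, 0.7704] o=[-0.2488, 0.2679, -0.9287] → [0.4794, -0.0991, -0.3966, 0.5849, -0.2536, 0.7704]
V = J·q̇ = [0.4585, 0.1979, -0.0217, 0.1849, -0.9524, 0.5237]

0.4585 0.1979 -0.0217 0.1849 -0.9524 0.5237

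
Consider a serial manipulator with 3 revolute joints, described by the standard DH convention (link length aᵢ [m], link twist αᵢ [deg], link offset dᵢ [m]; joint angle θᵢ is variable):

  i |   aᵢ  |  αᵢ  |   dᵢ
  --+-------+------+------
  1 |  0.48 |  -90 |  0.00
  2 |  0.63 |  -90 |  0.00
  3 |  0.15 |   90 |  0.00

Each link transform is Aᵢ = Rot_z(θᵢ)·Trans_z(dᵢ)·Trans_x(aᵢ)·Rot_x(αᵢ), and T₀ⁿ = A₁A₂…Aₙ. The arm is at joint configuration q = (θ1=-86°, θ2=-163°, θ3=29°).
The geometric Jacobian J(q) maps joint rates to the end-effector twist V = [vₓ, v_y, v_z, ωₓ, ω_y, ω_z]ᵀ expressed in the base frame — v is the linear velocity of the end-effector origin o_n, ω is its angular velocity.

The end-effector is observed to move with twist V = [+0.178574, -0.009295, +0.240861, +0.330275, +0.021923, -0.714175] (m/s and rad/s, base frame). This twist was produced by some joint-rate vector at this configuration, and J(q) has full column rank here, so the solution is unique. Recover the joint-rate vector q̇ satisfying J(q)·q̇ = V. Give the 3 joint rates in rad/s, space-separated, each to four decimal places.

o_n = [-0.0898, 0.2423, 0.2226]
J₁: ẑ×o_n = [-0.2423, -0.0898, 0.0000], ω = ẑ
J2: z=[0.9976, 0.0698, 0.0000] o=[0.0335, -0.4788, 0.0000] → [0.0155, -0.2220, 0.7279, 0.9976, 0.0698, 0.0000]
J3: z=[0.0204, -0.2917, 0.9563] o=[-0.0085, 0.1222, 0.1842] → [-0.1260, -0.0785, -0.0213, 0.0204, -0.2917, 0.9563]
q̇ = J⁺·V = [-0.7180, 0.3310, 0.0040]

-0.7180 0.3310 0.0040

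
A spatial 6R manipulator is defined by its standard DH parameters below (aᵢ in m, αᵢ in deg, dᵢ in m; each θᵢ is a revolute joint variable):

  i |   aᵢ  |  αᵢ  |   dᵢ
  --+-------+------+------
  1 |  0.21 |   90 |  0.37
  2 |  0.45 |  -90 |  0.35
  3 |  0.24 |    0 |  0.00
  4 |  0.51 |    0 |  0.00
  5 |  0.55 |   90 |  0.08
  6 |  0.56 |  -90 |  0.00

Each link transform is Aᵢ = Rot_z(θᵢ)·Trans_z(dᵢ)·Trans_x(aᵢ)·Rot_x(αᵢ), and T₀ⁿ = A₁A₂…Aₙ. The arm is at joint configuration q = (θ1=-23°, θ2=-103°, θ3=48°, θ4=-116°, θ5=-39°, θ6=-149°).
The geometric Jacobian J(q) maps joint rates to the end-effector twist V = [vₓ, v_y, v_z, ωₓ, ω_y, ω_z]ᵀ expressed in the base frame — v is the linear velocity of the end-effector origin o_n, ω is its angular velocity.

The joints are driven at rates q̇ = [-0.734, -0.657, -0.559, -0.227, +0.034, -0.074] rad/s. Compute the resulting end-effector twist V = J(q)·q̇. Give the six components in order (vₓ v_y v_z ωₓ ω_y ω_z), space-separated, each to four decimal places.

-0.8467 0.2722 0.5488 -0.4409 0.8774 -0.6338

o_n = [-0.4334, -0.5889, -0.3443]
J₁: ẑ×o_n = [0.5889, -0.4334, 0.0000], ω = ẑ
J2: z=[-0.3907, -0.9205, 0.0000] o=[0.1933, -0.0821, 0.3700] → [0.6575, -0.2791, -0.3788, -0.3907, -0.9205, 0.0000]
J3: z=[0.8969, -0.3807, -0.2250] o=[-0.0366, -0.3647, -0.0685] → [0.0546, 0.3366, -0.3522, 0.8969, -0.3807, -0.2250]
J4: z=[0.8969, -0.3807, -0.2250] o=[-0.0002, -0.1864, -0.2249] → [-0.0451, 0.2045, -0.5260, 0.8969, -0.3807, -0.2250]
J5: z=[0.8969, -0.3807, -0.2250] o=[-0.2245, -0.6049, -0.4111] → [-0.0219, -0.0130, -0.0652, 0.8969, -0.3807, -0.2250]
J6: z=[0.3123, 0.1851, 0.9318] o=[-0.3250, -1.1336, -0.2724] → [-0.5208, -0.0786, 0.1901, 0.3123, 0.1851, 0.9318]
V = J·q̇ = [-0.8467, 0.2722, 0.5488, -0.4409, 0.8774, -0.6338]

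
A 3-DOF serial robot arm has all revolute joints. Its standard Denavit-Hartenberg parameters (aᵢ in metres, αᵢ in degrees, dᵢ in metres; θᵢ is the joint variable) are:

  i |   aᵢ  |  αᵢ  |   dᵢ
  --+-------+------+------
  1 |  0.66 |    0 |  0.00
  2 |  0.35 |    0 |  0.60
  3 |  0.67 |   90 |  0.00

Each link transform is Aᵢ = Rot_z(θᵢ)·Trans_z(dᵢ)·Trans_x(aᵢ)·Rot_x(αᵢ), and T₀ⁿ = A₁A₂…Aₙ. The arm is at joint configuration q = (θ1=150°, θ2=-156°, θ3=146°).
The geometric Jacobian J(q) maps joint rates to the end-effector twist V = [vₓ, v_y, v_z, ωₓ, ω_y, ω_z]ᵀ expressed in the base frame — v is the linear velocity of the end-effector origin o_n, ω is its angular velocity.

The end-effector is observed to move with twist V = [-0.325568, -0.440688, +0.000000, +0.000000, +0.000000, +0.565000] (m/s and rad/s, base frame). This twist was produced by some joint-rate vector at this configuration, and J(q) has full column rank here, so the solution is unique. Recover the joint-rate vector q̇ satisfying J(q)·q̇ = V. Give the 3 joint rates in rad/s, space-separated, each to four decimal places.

o_n = [-0.7367, 0.7241, 0.6000]
J₁: ẑ×o_n = [-0.7241, -0.7367, 0.0000], ω = ẑ
J2: z=[0.0000, 0.0000, 1.0000] o=[-0.5716, 0.3300, 0.0000] → [-0.3941, -0.1652, 0.0000, 0.0000, 0.0000, 1.0000]
J3: z=[0.0000, 0.0000, 1.0000] o=[-0.2235, 0.2934, 0.6000] → [-0.4307, -0.5132, 0.0000, 0.0000, 0.0000, 1.0000]
q̇ = J⁺·V = [0.2460, -0.2750, 0.5940]

0.2460 -0.2750 0.5940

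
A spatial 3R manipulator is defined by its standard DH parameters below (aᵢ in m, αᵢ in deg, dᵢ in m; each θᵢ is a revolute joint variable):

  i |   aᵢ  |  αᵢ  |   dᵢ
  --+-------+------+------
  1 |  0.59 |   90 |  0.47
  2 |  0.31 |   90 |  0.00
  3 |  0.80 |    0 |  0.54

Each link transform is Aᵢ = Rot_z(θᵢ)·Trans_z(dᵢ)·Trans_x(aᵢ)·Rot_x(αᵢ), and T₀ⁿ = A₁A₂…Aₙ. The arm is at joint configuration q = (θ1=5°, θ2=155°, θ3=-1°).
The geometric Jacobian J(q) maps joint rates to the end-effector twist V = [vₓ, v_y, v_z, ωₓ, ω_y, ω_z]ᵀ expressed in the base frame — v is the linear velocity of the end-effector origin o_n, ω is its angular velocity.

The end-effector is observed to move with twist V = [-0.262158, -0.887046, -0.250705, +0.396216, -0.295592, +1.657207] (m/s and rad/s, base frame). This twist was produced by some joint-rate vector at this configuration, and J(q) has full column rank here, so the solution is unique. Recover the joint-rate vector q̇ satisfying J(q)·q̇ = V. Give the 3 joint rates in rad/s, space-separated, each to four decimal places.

o_n = [-0.1882, -0.0024, 1.4285]
J₁: ẑ×o_n = [0.0024, -0.1882, 0.0000], ω = ẑ
J2: z=[0.0872, -0.9962, 0.0000] o=[0.5878, 0.0514, 0.4700] → [-0.9548, -0.0835, -0.7777, 0.0872, -0.9962, 0.0000]
J3: z=[0.4210, 0.0368, 0.9063] o=[0.3079, 0.0269, 0.6010] → [0.0571, -0.7979, 0.0059, 0.4210, 0.0368, 0.9063]
q̇ = J⁺·V = [0.8660, 0.3290, 0.8730]

0.8660 0.3290 0.8730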